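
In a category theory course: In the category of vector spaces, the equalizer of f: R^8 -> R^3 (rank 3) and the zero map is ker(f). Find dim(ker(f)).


The equalizer of f and the zero map is ker(f).
By the rank-nullity theorem: dim(ker(f)) = dim(domain) - rank(f).
dim(ker(f)) = 8 - 3 = 5

5


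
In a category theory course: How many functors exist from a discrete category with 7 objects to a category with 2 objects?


A functor from a discrete category C to D is determined by
where each object maps. Each of the 7 objects of C can map
to any of the 2 objects of D independently.
Number of functors = 2^7 = 128

128


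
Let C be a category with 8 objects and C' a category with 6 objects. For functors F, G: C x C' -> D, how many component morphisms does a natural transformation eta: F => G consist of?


A natural transformation eta: F => G assigns one component morphism per
object of the domain category.
The domain is the product category C x C', so
|Ob(C x C')| = |Ob(C)| * |Ob(C')| = 8 * 6 = 48.
Therefore eta has 48 component morphisms.

48


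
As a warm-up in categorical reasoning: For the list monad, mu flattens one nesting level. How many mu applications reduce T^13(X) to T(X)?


Each application of mu: T^2 -> T removes one layer of nesting.
Starting at depth 13 (i.e., T^13(X)), we need to reach T(X).
Number of mu applications = 13 - 1 = 12

12


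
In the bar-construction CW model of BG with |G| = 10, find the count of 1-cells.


In the bar-construction CW model of BG, the n-cells are indexed by
n-tuples [g_1|...|g_n] of non-identity elements of G (degenerate
simplices with some g_i = e do not contribute cells), so there are
(|G| - 1)^n n-cells.
For dim = 1 with |G| = 10:
cells = (10 - 1)^1 = 9^1 = 9

9


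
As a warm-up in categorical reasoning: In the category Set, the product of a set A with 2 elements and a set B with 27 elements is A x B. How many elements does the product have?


In Set, the product A x B is the Cartesian product.
By the universal property, |A x B| = |A| * |B|.
|A x B| = 2 * 27 = 54

54


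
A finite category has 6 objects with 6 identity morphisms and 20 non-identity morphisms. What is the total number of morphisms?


Each object has an identity morphism, giving 6 identities.
Adding the 20 non-identity morphisms:
Total = 6 + 20 = 26

26


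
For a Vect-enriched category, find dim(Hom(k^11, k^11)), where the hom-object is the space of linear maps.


In Vect-enriched categories, Hom(k^n, k^m) is the space of m x n matrices.
dim(Hom(k^11, k^11)) = 11 * 11 = 121

121


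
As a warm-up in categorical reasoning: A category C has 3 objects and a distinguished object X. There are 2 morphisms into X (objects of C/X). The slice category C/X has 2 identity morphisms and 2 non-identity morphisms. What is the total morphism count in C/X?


In the slice category C/X, objects are morphisms to X.
Identity morphisms: 2 (one per object of C/X).
Non-identity morphisms: 2.
Total = 2 + 2 = 4

4


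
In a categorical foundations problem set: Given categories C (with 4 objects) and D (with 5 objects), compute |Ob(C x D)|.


The product category C x D has objects that are pairs (c, d).
Number of pairs = |Ob(C)| * |Ob(D)| = 4 * 5 = 20

20


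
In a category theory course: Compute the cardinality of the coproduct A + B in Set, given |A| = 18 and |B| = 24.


In Set, the coproduct A + B is the disjoint union.
|A + B| = |A| + |B| = 18 + 24 = 42

42


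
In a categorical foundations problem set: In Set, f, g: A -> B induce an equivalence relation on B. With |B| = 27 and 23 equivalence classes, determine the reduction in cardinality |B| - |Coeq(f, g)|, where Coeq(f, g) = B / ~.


The coequalizer Coeq(f, g) = B / ~ has one element per equivalence class.
|B| = 27, |Coeq(f, g)| = 23.
|B| - |Coeq(f, g)| = 27 - 23 = 4.

4


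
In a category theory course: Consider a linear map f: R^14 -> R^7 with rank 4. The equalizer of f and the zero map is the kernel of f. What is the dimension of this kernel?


The equalizer of f and the zero map is ker(f).
By the rank-nullity theorem: dim(ker(f)) = dim(domain) - rank(f).
dim(ker(f)) = 14 - 4 = 10

10


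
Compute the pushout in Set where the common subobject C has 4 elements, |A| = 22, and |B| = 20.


The pushout A +_C B identifies the images of C in A and B.
|A +_C B| = |A| + |B| - |C| (for injections).
= 22 + 20 - 4 = 38

38


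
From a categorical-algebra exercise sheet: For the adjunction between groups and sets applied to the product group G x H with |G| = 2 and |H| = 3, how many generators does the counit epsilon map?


The counit epsilon_K: F(U(K)) -> K of the Free-Forgetful adjunction
maps |K| generators of F(U(K)) into K. For K = G x H (the product group),
|G x H| = |G| * |H|.
Total generators mapped = 2 * 3 = 6.

6


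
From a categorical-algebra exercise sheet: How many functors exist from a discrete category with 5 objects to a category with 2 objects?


A functor from a discrete category C to D is determined by
where each object maps. Each of the 5 objects of C can map
to any of the 2 objects of D independently.
Number of functors = 2^5 = 32

32


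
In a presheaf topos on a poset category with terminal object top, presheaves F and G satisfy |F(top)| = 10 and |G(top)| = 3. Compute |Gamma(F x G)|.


Global sections of a presheaf on a poset with terminal top satisfy
Gamma(H) ~ H(top). Presheaves admit pointwise products, so
(F x G)(top) = F(top) x G(top) (Cartesian product).
|Gamma(F x G)| = |F(top)| * |G(top)| = 10 * 3 = 30.

30


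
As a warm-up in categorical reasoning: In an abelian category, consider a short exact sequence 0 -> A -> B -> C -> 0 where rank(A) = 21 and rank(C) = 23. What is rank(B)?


For a short exact sequence 0 -> A -> B -> C -> 0,
rank is additive: rank(B) = rank(A) + rank(C).
rank(B) = 21 + 23 = 44

44


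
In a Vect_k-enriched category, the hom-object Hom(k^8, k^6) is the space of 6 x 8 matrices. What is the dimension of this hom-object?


In Vect-enriched categories, Hom(k^n, k^m) is the space of m x n matrices.
dim(Hom(k^8, k^6)) = 6 * 8 = 48

48


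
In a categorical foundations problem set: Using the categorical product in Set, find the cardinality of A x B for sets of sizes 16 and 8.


In Set, the product A x B is the Cartesian product.
By the universal property, |A x B| = |A| * |B|.
|A x B| = 16 * 8 = 128

128


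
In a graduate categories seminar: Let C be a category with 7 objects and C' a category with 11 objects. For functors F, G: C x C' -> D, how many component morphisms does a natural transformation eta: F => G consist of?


A natural transformation eta: F => G assigns one component morphism per
object of the domain category.
The domain is the product category C x C', so
|Ob(C x C')| = |Ob(C)| * |Ob(C')| = 7 * 11 = 77.
Therefore eta has 77 component morphisms.

77


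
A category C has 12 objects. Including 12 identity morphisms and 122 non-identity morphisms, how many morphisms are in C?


Each object has an identity morphism, giving 12 identities.
Adding the 122 non-identity morphisms:
Total = 12 + 122 = 134

134


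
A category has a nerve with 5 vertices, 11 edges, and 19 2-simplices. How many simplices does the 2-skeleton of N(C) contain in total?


The 2-skeleton of the nerve N(C) consists of simplices in dimensions 0, 1, 2:
  |N(C)_0| = 5 (objects)
  |N(C)_1| = 11 (morphisms)
  |N(C)_2| = 19 (composable pairs)
Total = 5 + 11 + 19 = 35

35


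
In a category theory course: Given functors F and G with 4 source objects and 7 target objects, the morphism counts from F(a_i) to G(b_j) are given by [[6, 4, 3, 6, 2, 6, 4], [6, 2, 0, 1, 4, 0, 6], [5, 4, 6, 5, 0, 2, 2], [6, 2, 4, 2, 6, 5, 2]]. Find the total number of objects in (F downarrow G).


Objects of (F downarrow G) are triples (a, b, h: F(a)->G(b)).
The count equals the sum of all entries in the hom-matrix.
sum(row 0) = 31
sum(row 1) = 19
sum(row 2) = 24
sum(row 3) = 27
Grand total = 101

101


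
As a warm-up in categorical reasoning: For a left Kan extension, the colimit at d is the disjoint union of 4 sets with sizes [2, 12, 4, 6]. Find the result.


Pointwise, the left Kan extension (Lan_F H)(d) is the colimit, indexed
by the comma category (F downarrow d), of H composed with the
projection (F downarrow d) -> C. Here that colimit is given
as a coproduct (disjoint union) of sets, so its cardinality is the
sum of the sizes of the summands.
Coproduct of sets with sizes: 2 + 12 + 4 + 6
= 24

24


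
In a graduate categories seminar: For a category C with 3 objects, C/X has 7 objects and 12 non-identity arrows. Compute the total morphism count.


In the slice category C/X, objects are morphisms to X.
Identity morphisms: 7 (one per object of C/X).
Non-identity morphisms: 12.
Total = 7 + 12 = 19

19


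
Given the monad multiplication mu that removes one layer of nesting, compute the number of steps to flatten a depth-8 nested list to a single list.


Each application of mu: T^2 -> T removes one layer of nesting.
Starting at depth 8 (i.e., T^8(X)), we need to reach T(X).
Number of mu applications = 8 - 1 = 7

7


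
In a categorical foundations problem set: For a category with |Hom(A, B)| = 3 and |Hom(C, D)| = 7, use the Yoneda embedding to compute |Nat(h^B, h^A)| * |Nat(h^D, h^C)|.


By the Yoneda lemma, Nat(h^B, h^A) is isomorphic to Hom(A, B),
so |Nat(h^B, h^A)| = |Hom(A, B)| and |Nat(h^D, h^C)| = |Hom(C, D)|.
|Hom(A, B)| = 3, |Hom(C, D)| = 7.
|Nat(h^B, h^A) x Nat(h^D, h^C)| = 3 * 7 = 21

21


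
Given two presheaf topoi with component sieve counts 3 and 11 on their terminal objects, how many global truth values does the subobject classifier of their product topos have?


In a product of presheaf topoi E_1 x E_2, the subobject classifier
is Omega = Omega_1 x Omega_2 (componentwise), so
|Omega(top)| = |Omega_1(top_1)| * |Omega_2(top_2)|.
= 3 * 11 = 33.

33


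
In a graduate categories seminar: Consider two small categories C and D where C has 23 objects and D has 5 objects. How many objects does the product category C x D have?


The product category C x D has objects that are pairs (c, d).
Number of pairs = |Ob(C)| * |Ob(D)| = 23 * 5 = 115

115


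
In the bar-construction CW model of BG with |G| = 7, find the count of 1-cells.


In the bar-construction CW model of BG, the n-cells are indexed by
n-tuples [g_1|...|g_n] of non-identity elements of G (degenerate
simplices with some g_i = e do not contribute cells), so there are
(|G| - 1)^n n-cells.
For dim = 1 with |G| = 7:
cells = (7 - 1)^1 = 6^1 = 6

6


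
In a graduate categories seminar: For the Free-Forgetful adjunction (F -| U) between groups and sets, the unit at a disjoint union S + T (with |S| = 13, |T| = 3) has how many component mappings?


The unit eta_X: X -> U(F(X)) of the Free-Forgetful adjunction
maps each element of X to a generator of F(X). For X = S + T (disjoint
union in Set), |S + T| = |S| + |T|.
Total mappings = 13 + 3 = 16.

16


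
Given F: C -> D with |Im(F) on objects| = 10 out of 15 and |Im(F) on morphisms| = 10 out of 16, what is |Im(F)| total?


The image of F consists of distinct objects and distinct morphisms.
|Im(F)| on objects = 10
|Im(F)| on morphisms = 10
Total image cardinality = 10 + 10 = 20

20


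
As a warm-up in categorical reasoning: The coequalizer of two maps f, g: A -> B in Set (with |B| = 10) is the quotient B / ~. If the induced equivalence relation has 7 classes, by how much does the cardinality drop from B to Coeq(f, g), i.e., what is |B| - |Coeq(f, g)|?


The coequalizer Coeq(f, g) = B / ~ has one element per equivalence class.
|B| = 10, |Coeq(f, g)| = 7.
|B| - |Coeq(f, g)| = 10 - 7 = 3.

3


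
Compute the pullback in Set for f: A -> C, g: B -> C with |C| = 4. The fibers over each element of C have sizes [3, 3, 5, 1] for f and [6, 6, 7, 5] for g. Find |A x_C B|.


The pullback A x_C B consists of pairs (a, b) with f(a) = g(b).
For each element c in C, the fiber product has |f^-1(c)| * |g^-1(c)| elements.
Summing over C: 3 * 6 + 3 * 6 + 5 * 7 + 1 * 5
= 18 + 18 + 35 + 5 = 76

76


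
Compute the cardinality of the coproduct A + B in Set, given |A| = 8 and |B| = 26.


In Set, the coproduct A + B is the disjoint union.
|A + B| = |A| + |B| = 8 + 26 = 34

34


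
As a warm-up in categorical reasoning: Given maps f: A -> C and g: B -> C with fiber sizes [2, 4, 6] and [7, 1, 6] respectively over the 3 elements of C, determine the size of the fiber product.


The pullback A x_C B consists of pairs (a, b) with f(a) = g(b).
For each element c in C, the fiber product has |f^-1(c)| * |g^-1(c)| elements.
Summing over C: 2 * 7 + 4 * 1 + 6 * 6
= 14 + 4 + 36 = 54

54


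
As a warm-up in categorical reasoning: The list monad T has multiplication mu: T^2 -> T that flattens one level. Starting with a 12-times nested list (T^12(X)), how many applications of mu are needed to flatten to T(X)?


Each application of mu: T^2 -> T removes one layer of nesting.
Starting at depth 12 (i.e., T^12(X)), we need to reach T(X).
Number of mu applications = 12 - 1 = 11

11


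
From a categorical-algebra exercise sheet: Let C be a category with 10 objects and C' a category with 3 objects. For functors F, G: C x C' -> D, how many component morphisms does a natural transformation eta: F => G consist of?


A natural transformation eta: F => G assigns one component morphism per
object of the domain category.
The domain is the product category C x C', so
|Ob(C x C')| = |Ob(C)| * |Ob(C')| = 10 * 3 = 30.
Therefore eta has 30 component morphisms.

30


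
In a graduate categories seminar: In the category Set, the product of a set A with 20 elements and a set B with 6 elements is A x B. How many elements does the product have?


In Set, the product A x B is the Cartesian product.
By the universal property, |A x B| = |A| * |B|.
|A x B| = 20 * 6 = 120

120


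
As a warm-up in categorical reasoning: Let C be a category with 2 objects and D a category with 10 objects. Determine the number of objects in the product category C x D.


The product category C x D has objects that are pairs (c, d).
Number of pairs = |Ob(C)| * |Ob(D)| = 2 * 10 = 20

20


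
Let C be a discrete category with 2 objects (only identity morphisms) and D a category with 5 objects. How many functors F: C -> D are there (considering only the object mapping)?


A functor from a discrete category C to D is determined by
where each object maps. Each of the 2 objects of C can map
to any of the 5 objects of D independently.
Number of functors = 5^2 = 25

25


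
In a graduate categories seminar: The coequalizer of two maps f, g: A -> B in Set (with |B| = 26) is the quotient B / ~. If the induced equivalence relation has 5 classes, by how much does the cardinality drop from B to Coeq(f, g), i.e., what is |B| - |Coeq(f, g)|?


The coequalizer Coeq(f, g) = B / ~ has one element per equivalence class.
|B| = 26, |Coeq(f, g)| = 5.
|B| - |Coeq(f, g)| = 26 - 5 = 21.

21


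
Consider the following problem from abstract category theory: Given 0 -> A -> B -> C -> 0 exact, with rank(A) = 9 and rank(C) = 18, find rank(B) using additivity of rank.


For a short exact sequence 0 -> A -> B -> C -> 0,
rank is additive: rank(B) = rank(A) + rank(C).
rank(B) = 9 + 18 = 27

27


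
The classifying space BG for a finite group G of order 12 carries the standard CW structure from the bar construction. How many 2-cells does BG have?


In the bar-construction CW model of BG, the n-cells are indexed by
n-tuples [g_1|...|g_n] of non-identity elements of G (degenerate
simplices with some g_i = e do not contribute cells), so there are
(|G| - 1)^n n-cells.
For dim = 2 with |G| = 12:
cells = (12 - 1)^2 = 11^2 = 121

121


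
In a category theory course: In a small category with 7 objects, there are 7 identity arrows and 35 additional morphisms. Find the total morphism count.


Each object has an identity morphism, giving 7 identities.
Adding the 35 non-identity morphisms:
Total = 7 + 35 = 42

42


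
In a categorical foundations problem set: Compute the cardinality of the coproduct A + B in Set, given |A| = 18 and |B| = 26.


In Set, the coproduct A + B is the disjoint union.
|A + B| = |A| + |B| = 18 + 26 = 44

44


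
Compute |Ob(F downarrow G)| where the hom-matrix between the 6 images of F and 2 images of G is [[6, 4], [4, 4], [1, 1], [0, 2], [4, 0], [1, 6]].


Objects of (F downarrow G) are triples (a, b, h: F(a)->G(b)).
The count equals the sum of all entries in the hom-matrix.
sum(row 0) = 10
sum(row 1) = 8
sum(row 2) = 2
sum(row 3) = 2
sum(row 4) = 4
sum(row 5) = 7
Grand total = 33

33


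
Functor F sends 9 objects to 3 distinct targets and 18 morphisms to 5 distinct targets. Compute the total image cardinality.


The image of F consists of distinct objects and distinct morphisms.
|Im(F)| on objects = 3
|Im(F)| on morphisms = 5
Total image cardinality = 3 + 5 = 8

8


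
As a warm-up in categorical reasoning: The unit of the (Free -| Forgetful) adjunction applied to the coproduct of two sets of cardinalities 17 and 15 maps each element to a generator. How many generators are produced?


The unit eta_X: X -> U(F(X)) of the Free-Forgetful adjunction
maps each element of X to a generator of F(X). For X = S + T (disjoint
union in Set), |S + T| = |S| + |T|.
Total mappings = 17 + 15 = 32.

32


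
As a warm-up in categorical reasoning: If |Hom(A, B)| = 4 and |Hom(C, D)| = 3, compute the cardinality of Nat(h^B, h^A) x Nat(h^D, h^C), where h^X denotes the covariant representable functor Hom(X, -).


By the Yoneda lemma, Nat(h^B, h^A) is isomorphic to Hom(A, B),
so |Nat(h^B, h^A)| = |Hom(A, B)| and |Nat(h^D, h^C)| = |Hom(C, D)|.
|Hom(A, B)| = 4, |Hom(C, D)| = 3.
|Nat(h^B, h^A) x Nat(h^D, h^C)| = 4 * 3 = 12

12


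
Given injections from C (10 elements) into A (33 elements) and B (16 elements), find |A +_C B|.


The pushout A +_C B identifies the images of C in A and B.
|A +_C B| = |A| + |B| - |C| (for injections).
= 33 + 16 - 10 = 39

39


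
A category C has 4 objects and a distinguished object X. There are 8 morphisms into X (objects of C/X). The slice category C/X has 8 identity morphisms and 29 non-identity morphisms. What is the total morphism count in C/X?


In the slice category C/X, objects are morphisms to X.
Identity morphisms: 8 (one per object of C/X).
Non-identity morphisms: 29.
Total = 8 + 29 = 37

37


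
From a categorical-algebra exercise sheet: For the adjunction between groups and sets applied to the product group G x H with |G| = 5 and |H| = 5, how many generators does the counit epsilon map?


The counit epsilon_K: F(U(K)) -> K of the Free-Forgetful adjunction
maps |K| generators of F(U(K)) into K. For K = G x H (the product group),
|G x H| = |G| * |H|.
Total generators mapped = 5 * 5 = 25.

25


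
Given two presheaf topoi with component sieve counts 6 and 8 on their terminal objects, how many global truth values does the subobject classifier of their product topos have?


In a product of presheaf topoi E_1 x E_2, the subobject classifier
is Omega = Omega_1 x Omega_2 (componentwise), so
|Omega(top)| = |Omega_1(top_1)| * |Omega_2(top_2)|.
= 6 * 8 = 48.

48


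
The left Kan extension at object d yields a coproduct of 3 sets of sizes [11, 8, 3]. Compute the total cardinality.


Pointwise, the left Kan extension (Lan_F H)(d) is the colimit, indexed
by the comma category (F downarrow d), of H composed with the
projection (F downarrow d) -> C. Here that colimit is given
as a coproduct (disjoint union) of sets, so its cardinality is the
sum of the sizes of the summands.
Coproduct of sets with sizes: 11 + 8 + 3
= 22

22


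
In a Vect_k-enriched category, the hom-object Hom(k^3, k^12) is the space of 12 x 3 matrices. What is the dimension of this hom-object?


In Vect-enriched categories, Hom(k^n, k^m) is the space of m x n matrices.
dim(Hom(k^3, k^12)) = 12 * 3 = 36

36


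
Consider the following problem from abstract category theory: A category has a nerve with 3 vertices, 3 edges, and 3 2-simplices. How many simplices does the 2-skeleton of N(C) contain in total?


The 2-skeleton of the nerve N(C) consists of simplices in dimensions 0, 1, 2:
  |N(C)_0| = 3 (objects)
  |N(C)_1| = 3 (morphisms)
  |N(C)_2| = 3 (composable pairs)
Total = 3 + 3 + 3 = 9

9


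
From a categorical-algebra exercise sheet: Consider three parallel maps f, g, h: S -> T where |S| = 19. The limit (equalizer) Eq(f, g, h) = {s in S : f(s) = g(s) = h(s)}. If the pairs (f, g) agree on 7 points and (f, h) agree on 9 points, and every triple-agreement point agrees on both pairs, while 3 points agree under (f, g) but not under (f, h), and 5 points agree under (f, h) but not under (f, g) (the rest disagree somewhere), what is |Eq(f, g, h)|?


Eq(f, g, h) is the triple-agreement set: points in S where all three
maps take the same value. Using inclusion-exclusion on the pairwise data:
Pair (f, g) agrees on 7 points; pair (f, h) on 9 points.
Points agreeing under (f, g) but not (f, h) = 3; under (f, h) but not (f, g) = 5.
Triple-agreement = agreement-in-(f, g) minus points that agree under (f, g) but not (f, h):
|Eq(f, g, h)| = 7 - 3 = 4
(cross-check via (f, h): 9 - 5 = 4.)

4


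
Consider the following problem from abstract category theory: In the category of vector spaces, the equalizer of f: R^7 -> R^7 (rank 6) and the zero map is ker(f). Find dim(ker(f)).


The equalizer of f and the zero map is ker(f).
By the rank-nullity theorem: dim(ker(f)) = dim(domain) - rank(f).
dim(ker(f)) = 7 - 6 = 1

1


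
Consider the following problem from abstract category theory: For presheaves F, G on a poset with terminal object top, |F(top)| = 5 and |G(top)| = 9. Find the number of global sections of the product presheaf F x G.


Global sections of a presheaf on a poset with terminal top satisfy
Gamma(H) ~ H(top). Presheaves admit pointwise products, so
(F x G)(top) = F(top) x G(top) (Cartesian product).
|Gamma(F x G)| = |F(top)| * |G(top)| = 5 * 9 = 45.

45


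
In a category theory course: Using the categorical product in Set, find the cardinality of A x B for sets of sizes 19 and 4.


In Set, the product A x B is the Cartesian product.
By the universal property, |A x B| = |A| * |B|.
|A x B| = 19 * 4 = 76

76


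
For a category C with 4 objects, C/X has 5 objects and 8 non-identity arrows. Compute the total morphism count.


In the slice category C/X, objects are morphisms to X.
Identity morphisms: 5 (one per object of C/X).
Non-identity morphisms: 8.
Total = 5 + 8 = 13

13


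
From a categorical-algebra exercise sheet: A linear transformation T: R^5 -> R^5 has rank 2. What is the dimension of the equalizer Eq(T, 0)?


The equalizer of f and the zero map is ker(f).
By the rank-nullity theorem: dim(ker(f)) = dim(domain) - rank(f).
dim(ker(f)) = 5 - 2 = 3

3


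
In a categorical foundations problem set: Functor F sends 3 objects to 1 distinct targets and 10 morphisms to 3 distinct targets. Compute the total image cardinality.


The image of F consists of distinct objects and distinct morphisms.
|Im(F)| on objects = 1
|Im(F)| on morphisms = 3
Total image cardinality = 1 + 3 = 4

4


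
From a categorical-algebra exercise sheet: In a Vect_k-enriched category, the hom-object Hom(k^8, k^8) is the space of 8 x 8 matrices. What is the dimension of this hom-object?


In Vect-enriched categories, Hom(k^n, k^m) is the space of m x n matrices.
dim(Hom(k^8, k^8)) = 8 * 8 = 64

64


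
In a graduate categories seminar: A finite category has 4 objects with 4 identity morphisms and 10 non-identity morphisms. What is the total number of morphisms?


Each object has an identity morphism, giving 4 identities.
Adding the 10 non-identity morphisms:
Total = 4 + 10 = 14

14


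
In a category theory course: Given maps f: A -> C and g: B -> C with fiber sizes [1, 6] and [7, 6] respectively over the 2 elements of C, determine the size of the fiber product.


The pullback A x_C B consists of pairs (a, b) with f(a) = g(b).
For each element c in C, the fiber product has |f^-1(c)| * |g^-1(c)| elements.
Summing over C: 1 * 7 + 6 * 6
= 7 + 36 = 43

43


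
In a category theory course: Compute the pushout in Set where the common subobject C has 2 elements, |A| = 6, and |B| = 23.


The pushout A +_C B identifies the images of C in A and B.
|A +_C B| = |A| + |B| - |C| (for injections).
= 6 + 23 - 2 = 27

27


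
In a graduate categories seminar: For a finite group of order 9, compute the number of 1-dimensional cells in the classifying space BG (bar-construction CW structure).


In the bar-construction CW model of BG, the n-cells are indexed by
n-tuples [g_1|...|g_n] of non-identity elements of G (degenerate
simplices with some g_i = e do not contribute cells), so there are
(|G| - 1)^n n-cells.
For dim = 1 with |G| = 9:
cells = (9 - 1)^1 = 8^1 = 8

8


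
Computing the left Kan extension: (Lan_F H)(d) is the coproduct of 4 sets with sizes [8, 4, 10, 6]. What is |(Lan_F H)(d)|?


Pointwise, the left Kan extension (Lan_F H)(d) is the colimit, indexed
by the comma category (F downarrow d), of H composed with the
projection (F downarrow d) -> C. Here that colimit is given
as a coproduct (disjoint union) of sets, so its cardinality is the
sum of the sizes of the summands.
Coproduct of sets with sizes: 8 + 4 + 10 + 6
= 28

28


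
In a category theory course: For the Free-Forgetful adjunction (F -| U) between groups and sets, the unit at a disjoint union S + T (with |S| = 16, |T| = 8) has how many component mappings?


The unit eta_X: X -> U(F(X)) of the Free-Forgetful adjunction
maps each element of X to a generator of F(X). For X = S + T (disjoint
union in Set), |S + T| = |S| + |T|.
Total mappings = 16 + 8 = 24.

24


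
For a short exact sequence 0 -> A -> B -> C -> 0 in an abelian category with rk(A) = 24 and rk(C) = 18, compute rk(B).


For a short exact sequence 0 -> A -> B -> C -> 0,
rank is additive: rank(B) = rank(A) + rank(C).
rank(B) = 24 + 18 = 42

42


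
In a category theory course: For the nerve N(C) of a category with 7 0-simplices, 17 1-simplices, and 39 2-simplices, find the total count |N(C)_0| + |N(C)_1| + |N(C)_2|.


The 2-skeleton of the nerve N(C) consists of simplices in dimensions 0, 1, 2:
  |N(C)_0| = 7 (objects)
  |N(C)_1| = 17 (morphisms)
  |N(C)_2| = 39 (composable pairs)
Total = 7 + 17 + 39 = 63

63


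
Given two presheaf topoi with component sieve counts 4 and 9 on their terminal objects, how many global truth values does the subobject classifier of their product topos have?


In a product of presheaf topoi E_1 x E_2, the subobject classifier
is Omega = Omega_1 x Omega_2 (componentwise), so
|Omega(top)| = |Omega_1(top_1)| * |Omega_2(top_2)|.
= 4 * 9 = 36.

36


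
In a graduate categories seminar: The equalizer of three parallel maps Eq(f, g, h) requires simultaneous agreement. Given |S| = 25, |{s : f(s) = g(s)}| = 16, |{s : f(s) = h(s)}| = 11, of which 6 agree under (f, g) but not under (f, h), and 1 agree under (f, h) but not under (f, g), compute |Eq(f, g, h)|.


Eq(f, g, h) is the triple-agreement set: points in S where all three
maps take the same value. Using inclusion-exclusion on the pairwise data:
Pair (f, g) agrees on 16 points; pair (f, h) on 11 points.
Points agreeing under (f, g) but not (f, h) = 6; under (f, h) but not (f, g) = 1.
Triple-agreement = agreement-in-(f, g) minus points that agree under (f, g) but not (f, h):
|Eq(f, g, h)| = 16 - 6 = 10
(cross-check via (f, h): 11 - 1 = 10.)

10


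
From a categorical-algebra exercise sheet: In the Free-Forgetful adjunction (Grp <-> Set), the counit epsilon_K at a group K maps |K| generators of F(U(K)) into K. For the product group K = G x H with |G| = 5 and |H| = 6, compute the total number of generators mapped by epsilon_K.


The counit epsilon_K: F(U(K)) -> K of the Free-Forgetful adjunction
maps |K| generators of F(U(K)) into K. For K = G x H (the product group),
|G x H| = |G| * |H|.
Total generators mapped = 5 * 6 = 30.

30


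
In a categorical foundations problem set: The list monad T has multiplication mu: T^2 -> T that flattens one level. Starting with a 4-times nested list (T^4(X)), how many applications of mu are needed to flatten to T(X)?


Each application of mu: T^2 -> T removes one layer of nesting.
Starting at depth 4 (i.e., T^4(X)), we need to reach T(X).
Number of mu applications = 4 - 1 = 3

3


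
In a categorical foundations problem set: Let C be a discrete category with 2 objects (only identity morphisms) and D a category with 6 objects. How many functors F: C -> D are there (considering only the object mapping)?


A functor from a discrete category C to D is determined by
where each object maps. Each of the 2 objects of C can map
to any of the 6 objects of D independently.
Number of functors = 6^2 = 36

36


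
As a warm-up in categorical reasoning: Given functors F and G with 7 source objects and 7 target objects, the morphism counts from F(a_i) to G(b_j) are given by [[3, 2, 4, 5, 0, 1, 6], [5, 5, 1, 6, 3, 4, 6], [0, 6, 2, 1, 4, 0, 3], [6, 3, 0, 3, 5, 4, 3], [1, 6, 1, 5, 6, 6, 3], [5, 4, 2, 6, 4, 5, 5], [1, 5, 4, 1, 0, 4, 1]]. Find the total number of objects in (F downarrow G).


Objects of (F downarrow G) are triples (a, b, h: F(a)->G(b)).
The count equals the sum of all entries in the hom-matrix.
sum(row 0) = 21
sum(row 1) = 30
sum(row 2) = 16
sum(row 3) = 24
sum(row 4) = 28
sum(row 5) = 31
sum(row 6) = 16
Grand total = 166

166


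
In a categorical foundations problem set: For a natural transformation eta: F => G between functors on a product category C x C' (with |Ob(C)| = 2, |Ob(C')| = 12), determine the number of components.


A natural transformation eta: F => G assigns one component morphism per
object of the domain category.
The domain is the product category C x C', so
|Ob(C x C')| = |Ob(C)| * |Ob(C')| = 2 * 12 = 24.
Therefore eta has 24 component morphisms.

24


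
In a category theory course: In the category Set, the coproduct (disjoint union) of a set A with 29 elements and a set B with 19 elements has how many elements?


In Set, the coproduct A + B is the disjoint union.
|A + B| = |A| + |B| = 29 + 19 = 48

48


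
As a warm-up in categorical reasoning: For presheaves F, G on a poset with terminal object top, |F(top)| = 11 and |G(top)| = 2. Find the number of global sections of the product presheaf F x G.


Global sections of a presheaf on a poset with terminal top satisfy
Gamma(H) ~ H(top). Presheaves admit pointwise products, so
(F x G)(top) = F(top) x G(top) (Cartesian product).
|Gamma(F x G)| = |F(top)| * |G(top)| = 11 * 2 = 22.

22


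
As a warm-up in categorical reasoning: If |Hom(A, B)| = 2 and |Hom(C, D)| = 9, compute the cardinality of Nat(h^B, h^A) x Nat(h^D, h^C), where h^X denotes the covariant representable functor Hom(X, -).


By the Yoneda lemma, Nat(h^B, h^A) is isomorphic to Hom(A, B),
so |Nat(h^B, h^A)| = |Hom(A, B)| and |Nat(h^D, h^C)| = |Hom(C, D)|.
|Hom(A, B)| = 2, |Hom(C, D)| = 9.
|Nat(h^B, h^A) x Nat(h^D, h^C)| = 2 * 9 = 18

18


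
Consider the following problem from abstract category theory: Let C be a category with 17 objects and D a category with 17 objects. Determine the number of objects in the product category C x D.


The product category C x D has objects that are pairs (c, d).
Number of pairs = |Ob(C)| * |Ob(D)| = 17 * 17 = 289

289


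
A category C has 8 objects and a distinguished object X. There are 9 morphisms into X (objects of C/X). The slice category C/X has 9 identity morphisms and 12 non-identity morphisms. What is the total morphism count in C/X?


In the slice category C/X, objects are morphisms to X.
Identity morphisms: 9 (one per object of C/X).
Non-identity morphisms: 12.
Total = 9 + 12 = 21

21


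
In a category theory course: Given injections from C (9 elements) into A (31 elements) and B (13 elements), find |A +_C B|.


The pushout A +_C B identifies the images of C in A and B.
|A +_C B| = |A| + |B| - |C| (for injections).
= 31 + 13 - 9 = 35

35


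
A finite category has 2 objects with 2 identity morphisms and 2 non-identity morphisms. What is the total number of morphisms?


Each object has an identity morphism, giving 2 identities.
Adding the 2 non-identity morphisms:
Total = 2 + 2 = 4

4


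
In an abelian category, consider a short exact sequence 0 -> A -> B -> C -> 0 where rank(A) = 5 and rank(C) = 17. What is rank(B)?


For a short exact sequence 0 -> A -> B -> C -> 0,
rank is additive: rank(B) = rank(A) + rank(C).
rank(B) = 5 + 17 = 22

22


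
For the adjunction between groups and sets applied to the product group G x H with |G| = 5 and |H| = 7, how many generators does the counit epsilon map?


The counit epsilon_K: F(U(K)) -> K of the Free-Forgetful adjunction
maps |K| generators of F(U(K)) into K. For K = G x H (the product group),
|G x H| = |G| * |H|.
Total generators mapped = 5 * 7 = 35.

35


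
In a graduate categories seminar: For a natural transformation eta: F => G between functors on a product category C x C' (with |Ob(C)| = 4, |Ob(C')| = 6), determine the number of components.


A natural transformation eta: F => G assigns one component morphism per
object of the domain category.
The domain is the product category C x C', so
|Ob(C x C')| = |Ob(C)| * |Ob(C')| = 4 * 6 = 24.
Therefore eta has 24 component morphisms.

24


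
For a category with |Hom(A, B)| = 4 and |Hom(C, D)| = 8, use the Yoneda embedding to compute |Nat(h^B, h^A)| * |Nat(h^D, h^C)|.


By the Yoneda lemma, Nat(h^B, h^A) is isomorphic to Hom(A, B),
so |Nat(h^B, h^A)| = |Hom(A, B)| and |Nat(h^D, h^C)| = |Hom(C, D)|.
|Hom(A, B)| = 4, |Hom(C, D)| = 8.
|Nat(h^B, h^A) x Nat(h^D, h^C)| = 4 * 8 = 32

32


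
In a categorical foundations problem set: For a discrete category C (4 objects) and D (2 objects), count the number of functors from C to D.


A functor from a discrete category C to D is determined by
where each object maps. Each of the 4 objects of C can map
to any of the 2 objects of D independently.
Number of functors = 2^4 = 16

16


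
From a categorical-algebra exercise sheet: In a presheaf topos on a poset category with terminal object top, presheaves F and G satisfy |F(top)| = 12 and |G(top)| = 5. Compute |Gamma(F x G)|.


Global sections of a presheaf on a poset with terminal top satisfy
Gamma(H) ~ H(top). Presheaves admit pointwise products, so
(F x G)(top) = F(top) x G(top) (Cartesian product).
|Gamma(F x G)| = |F(top)| * |G(top)| = 12 * 5 = 60.

60


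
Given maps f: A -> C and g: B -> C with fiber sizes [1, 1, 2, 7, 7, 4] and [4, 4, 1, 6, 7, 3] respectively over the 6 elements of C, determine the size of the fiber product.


The pullback A x_C B consists of pairs (a, b) with f(a) = g(b).
For each element c in C, the fiber product has |f^-1(c)| * |g^-1(c)| elements.
Summing over C: 1 * 4 + 1 * 4 + 2 * 1 + 7 * 6 + 7 * 7 + 4 * 3
= 4 + 4 + 2 + 42 + 49 + 12 = 113

113


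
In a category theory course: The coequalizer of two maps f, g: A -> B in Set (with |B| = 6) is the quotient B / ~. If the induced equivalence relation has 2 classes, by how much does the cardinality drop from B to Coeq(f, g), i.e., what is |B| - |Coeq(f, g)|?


The coequalizer Coeq(f, g) = B / ~ has one element per equivalence class.
|B| = 6, |Coeq(f, g)| = 2.
|B| - |Coeq(f, g)| = 6 - 2 = 4.

4


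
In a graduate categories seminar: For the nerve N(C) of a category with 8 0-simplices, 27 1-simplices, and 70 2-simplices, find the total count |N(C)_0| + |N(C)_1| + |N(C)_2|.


The 2-skeleton of the nerve N(C) consists of simplices in dimensions 0, 1, 2:
  |N(C)_0| = 8 (objects)
  |N(C)_1| = 27 (morphisms)
  |N(C)_2| = 70 (composable pairs)
Total = 8 + 27 + 70 = 105

105


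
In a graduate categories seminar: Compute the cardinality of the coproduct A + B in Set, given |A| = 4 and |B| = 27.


In Set, the coproduct A + B is the disjoint union.
|A + B| = |A| + |B| = 4 + 27 = 31

31


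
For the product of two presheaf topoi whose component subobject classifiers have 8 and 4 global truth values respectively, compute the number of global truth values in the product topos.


In a product of presheaf topoi E_1 x E_2, the subobject classifier
is Omega = Omega_1 x Omega_2 (componentwise), so
|Omega(top)| = |Omega_1(top_1)| * |Omega_2(top_2)|.
= 8 * 4 = 32.

32


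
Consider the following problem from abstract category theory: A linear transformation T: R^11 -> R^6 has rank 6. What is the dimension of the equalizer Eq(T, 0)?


The equalizer of f and the zero map is ker(f).
By the rank-nullity theorem: dim(ker(f)) = dim(domain) - rank(f).
dim(ker(f)) = 11 - 6 = 5

5


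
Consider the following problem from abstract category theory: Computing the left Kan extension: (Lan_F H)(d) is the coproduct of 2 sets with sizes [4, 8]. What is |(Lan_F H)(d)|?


Pointwise, the left Kan extension (Lan_F H)(d) is the colimit, indexed
by the comma category (F downarrow d), of H composed with the
projection (F downarrow d) -> C. Here that colimit is given
as a coproduct (disjoint union) of sets, so its cardinality is the
sum of the sizes of the summands.
Coproduct of sets with sizes: 4 + 8
= 12

12


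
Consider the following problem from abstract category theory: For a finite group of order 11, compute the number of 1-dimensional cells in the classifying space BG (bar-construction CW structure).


In the bar-construction CW model of BG, the n-cells are indexed by
n-tuples [g_1|...|g_n] of non-identity elements of G (degenerate
simplices with some g_i = e do not contribute cells), so there are
(|G| - 1)^n n-cells.
For dim = 1 with |G| = 11:
cells = (11 - 1)^1 = 10^1 = 10

10


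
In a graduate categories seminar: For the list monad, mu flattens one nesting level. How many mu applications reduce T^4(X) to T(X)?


Each application of mu: T^2 -> T removes one layer of nesting.
Starting at depth 4 (i.e., T^4(X)), we need to reach T(X).
Number of mu applications = 4 - 1 = 3

3


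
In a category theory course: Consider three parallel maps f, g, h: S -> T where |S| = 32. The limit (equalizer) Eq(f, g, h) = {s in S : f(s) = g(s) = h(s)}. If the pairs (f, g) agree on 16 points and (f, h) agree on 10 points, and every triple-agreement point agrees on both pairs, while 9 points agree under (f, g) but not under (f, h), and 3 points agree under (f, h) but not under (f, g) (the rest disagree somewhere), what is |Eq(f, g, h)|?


Eq(f, g, h) is the triple-agreement set: points in S where all three
maps take the same value. Using inclusion-exclusion on the pairwise data:
Pair (f, g) agrees on 16 points; pair (f, h) on 10 points.
Points agreeing under (f, g) but not (f, h) = 9; under (f, h) but not (f, g) = 3.
Triple-agreement = agreement-in-(f, g) minus points that agree under (f, g) but not (f, h):
|Eq(f, g, h)| = 16 - 9 = 7
(cross-check via (f, h): 10 - 3 = 7.)

7


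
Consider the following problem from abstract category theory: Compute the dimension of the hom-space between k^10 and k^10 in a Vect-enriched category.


In Vect-enriched categories, Hom(k^n, k^m) is the space of m x n matrices.
dim(Hom(k^10, k^10)) = 10 * 10 = 100

100


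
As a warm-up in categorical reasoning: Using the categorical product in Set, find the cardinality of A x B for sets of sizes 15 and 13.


In Set, the product A x B is the Cartesian product.
By the universal property, |A x B| = |A| * |B|.
|A x B| = 15 * 13 = 195

195


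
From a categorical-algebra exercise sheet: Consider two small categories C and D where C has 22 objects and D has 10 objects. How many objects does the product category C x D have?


The product category C x D has objects that are pairs (c, d).
Number of pairs = |Ob(C)| * |Ob(D)| = 22 * 10 = 220

220


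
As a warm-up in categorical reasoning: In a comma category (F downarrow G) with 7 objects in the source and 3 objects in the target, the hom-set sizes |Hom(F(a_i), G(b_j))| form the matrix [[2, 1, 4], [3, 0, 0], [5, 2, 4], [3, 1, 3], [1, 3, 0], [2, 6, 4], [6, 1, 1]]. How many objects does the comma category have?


Objects of (F downarrow G) are triples (a, b, h: F(a)->G(b)).
The count equals the sum of all entries in the hom-matrix.
sum(row 0) = 7
sum(row 1) = 3
sum(row 2) = 11
sum(row 3) = 7
sum(row 4) = 4
sum(row 5) = 12
sum(row 6) = 8
Grand total = 52

52
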